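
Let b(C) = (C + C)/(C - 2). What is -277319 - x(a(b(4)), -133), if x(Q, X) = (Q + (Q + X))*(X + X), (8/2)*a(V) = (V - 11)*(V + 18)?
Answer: -333179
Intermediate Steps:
b(C) = 2*C/(-2 + C) (b(C) = (2*C)/(-2 + C) = 2*C/(-2 + C))
a(V) = (-11 + V)*(18 + V)/4 (a(V) = ((V - 11)*(V + 18))/4 = ((-11 + V)*(18 + V))/4 = (-11 + V)*(18 + V)/4)
x(Q, X) = 2*X*(X + 2*Q) (x(Q, X) = (X + 2*Q)*(2*X) = 2*X*(X + 2*Q))
-277319 - x(a(b(4)), -133) = -277319 - 2*(-133)*(-133 + 2*(-99/2 + (2*4/(-2 + 4))**2/4 + 7*(2*4/(-2 + 4))/4)) = -277319 - 2*(-133)*(-133 + 2*(-99/2 + (2*4/2)**2/4 + 7*(2*4/2)/4)) = -277319 - 2*(-133)*(-133 + 2*(-99/2 + (2*4*(1/2))**2/4 + 7*(2*4*(1/2))/4)) = -277319 - 2*(-133)*(-133 + 2*(-99/2 + (1/4)*4**2 + (7/4)*4)) = -277319 - 2*(-133)*(-133 + 2*(-99/2 + (1/4)*16 + 7)) = -277319 - 2*(-133)*(-133 + 2*(-99/2 + 4 + 7)) = -277319 - 2*(-133)*(-133 + 2*(-77/2)) = -277319 - 2*(-133)*(-133 - 77) = -277319 - 2*(-133)*(-210) = -277319 - 1*55860 = -277319 - 55860 = -333179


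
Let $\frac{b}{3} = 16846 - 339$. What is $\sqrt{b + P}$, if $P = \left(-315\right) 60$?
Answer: $\sqrt{30621} \approx 174.99$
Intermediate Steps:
$b = 49521$ ($b = 3 \left(16846 - 339\right) = 3 \cdot 16507 = 49521$)
$P = -18900$
$\sqrt{b + P} = \sqrt{49521 - 18900} = \sqrt{30621}$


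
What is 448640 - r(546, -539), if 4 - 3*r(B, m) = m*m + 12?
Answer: 545483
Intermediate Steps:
r(B, m) = -8/3 - m**2/3 (r(B, m) = 4/3 - (m*m + 12)/3 = 4/3 - (m**2 + 12)/3 = 4/3 - (12 + m**2)/3 = 4/3 + (-4 - m**2/3) = -8/3 - m**2/3)
448640 - r(546, -539) = 448640 - (-8/3 - 1/3*(-539)**2) = 448640 - (-8/3 - 1/3*290521) = 448640 - (-8/3 - 290521/3) = 448640 - 1*(-96843) = 448640 + 96843 = 545483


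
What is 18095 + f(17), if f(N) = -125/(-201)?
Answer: 3637220/201 ≈ 18096.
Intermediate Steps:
f(N) = 125/201 (f(N) = -125*(-1/201) = 125/201)
18095 + f(17) = 18095 + 125/201 = 3637220/201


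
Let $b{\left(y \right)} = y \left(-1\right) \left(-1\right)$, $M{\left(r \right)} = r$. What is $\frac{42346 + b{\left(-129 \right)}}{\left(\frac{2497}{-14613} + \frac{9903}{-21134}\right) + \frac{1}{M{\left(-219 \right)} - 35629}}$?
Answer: $- \frac{233691755544194136}{3539860087159} \approx -66017.0$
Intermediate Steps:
$b{\left(y \right)} = y$ ($b{\left(y \right)} = - y \left(-1\right) = y$)
$\frac{42346 + b{\left(-129 \right)}}{\left(\frac{2497}{-14613} + \frac{9903}{-21134}\right) + \frac{1}{M{\left(-219 \right)} - 35629}} = \frac{42346 - 129}{\left(\frac{2497}{-14613} + \frac{9903}{-21134}\right) + \frac{1}{-219 - 35629}} = \frac{42217}{\left(2497 \left(- \frac{1}{14613}\right) + 9903 \left(- \frac{1}{21134}\right)\right) + \frac{1}{-35848}} = \frac{42217}{\left(- \frac{2497}{14613} - \frac{9903}{21134}\right) - \frac{1}{35848}} = \frac{42217}{- \frac{197484137}{308831142} - \frac{1}{35848}} = \frac{42217}{- \frac{3539860087159}{5535489389208}} = 42217 \left(- \frac{5535489389208}{3539860087159}\right) = - \frac{233691755544194136}{3539860087159}$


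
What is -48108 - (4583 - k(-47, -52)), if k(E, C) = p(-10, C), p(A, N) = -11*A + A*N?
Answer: -52061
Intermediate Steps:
k(E, C) = 110 - 10*C (k(E, C) = -10*(-11 + C) = 110 - 10*C)
-48108 - (4583 - k(-47, -52)) = -48108 - (4583 - (110 - 10*(-52))) = -48108 - (4583 - (110 + 520)) = -48108 - (4583 - 1*630) = -48108 - (4583 - 630) = -48108 - 1*3953 = -48108 - 3953 = -52061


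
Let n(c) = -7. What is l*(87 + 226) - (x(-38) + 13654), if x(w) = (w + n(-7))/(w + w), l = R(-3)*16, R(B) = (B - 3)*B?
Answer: 5813195/76 ≈ 76489.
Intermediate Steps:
R(B) = B*(-3 + B) (R(B) = (-3 + B)*B = B*(-3 + B))
l = 288 (l = -3*(-3 - 3)*16 = -3*(-6)*16 = 18*16 = 288)
x(w) = (-7 + w)/(2*w) (x(w) = (w - 7)/(w + w) = (-7 + w)/((2*w)) = (-7 + w)*(1/(2*w)) = (-7 + w)/(2*w))
l*(87 + 226) - (x(-38) + 13654) = 288*(87 + 226) - ((1/2)*(-7 - 38)/(-38) + 13654) = 288*313 - ((1/2)*(-1/38)*(-45) + 13654) = 90144 - (45/76 + 13654) = 90144 - 1*1037749/76 = 90144 - 1037749/76 = 5813195/76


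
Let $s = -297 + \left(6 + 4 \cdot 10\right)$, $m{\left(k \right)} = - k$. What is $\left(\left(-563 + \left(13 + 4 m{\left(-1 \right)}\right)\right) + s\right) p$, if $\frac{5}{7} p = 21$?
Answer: $- \frac{117159}{5} \approx -23432.0$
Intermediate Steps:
$s = -251$ ($s = -297 + \left(6 + 40\right) = -297 + 46 = -251$)
$p = \frac{147}{5}$ ($p = \frac{7}{5} \cdot 21 = \frac{147}{5} \approx 29.4$)
$\left(\left(-563 + \left(13 + 4 m{\left(-1 \right)}\right)\right) + s\right) p = \left(\left(-563 + \left(13 + 4 \left(\left(-1\right) \left(-1\right)\right)\right)\right) - 251\right) \frac{147}{5} = \left(\left(-563 + \left(13 + 4 \cdot 1\right)\right) - 251\right) \frac{147}{5} = \left(\left(-563 + \left(13 + 4\right)\right) - 251\right) \frac{147}{5} = \left(\left(-563 + 17\right) - 251\right) \frac{147}{5} = \left(-546 - 251\right) \frac{147}{5} = \left(-797\right) \frac{147}{5} = - \frac{117159}{5}$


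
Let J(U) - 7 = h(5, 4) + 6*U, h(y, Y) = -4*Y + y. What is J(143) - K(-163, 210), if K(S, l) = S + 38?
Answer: 979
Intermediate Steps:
h(y, Y) = y - 4*Y
K(S, l) = 38 + S
J(U) = -4 + 6*U (J(U) = 7 + ((5 - 4*4) + 6*U) = 7 + ((5 - 16) + 6*U) = 7 + (-11 + 6*U) = -4 + 6*U)
J(143) - K(-163, 210) = (-4 + 6*143) - (38 - 163) = (-4 + 858) - 1*(-125) = 854 + 125 = 979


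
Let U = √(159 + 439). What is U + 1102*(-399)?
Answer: -439698 + √598 ≈ -4.3967e+5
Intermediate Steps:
U = √598 ≈ 24.454
U + 1102*(-399) = √598 + 1102*(-399) = √598 - 439698 = -439698 + √598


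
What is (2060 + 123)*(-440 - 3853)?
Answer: -9371619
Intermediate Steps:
(2060 + 123)*(-440 - 3853) = 2183*(-4293) = -9371619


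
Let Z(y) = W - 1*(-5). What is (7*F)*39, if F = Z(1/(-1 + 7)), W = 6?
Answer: 3003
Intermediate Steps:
Z(y) = 11 (Z(y) = 6 - 1*(-5) = 6 + 5 = 11)
F = 11
(7*F)*39 = (7*11)*39 = 77*39 = 3003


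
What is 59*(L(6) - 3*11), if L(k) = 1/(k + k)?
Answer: -23305/12 ≈ -1942.1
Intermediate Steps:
L(k) = 1/(2*k)
59*(L(6) - 3*11) = 59*((½)/6 - 3*11) = 59*((½)*(⅙) - 33) = 59*(1/12 - 33) = 59*(-395/12) = -23305/12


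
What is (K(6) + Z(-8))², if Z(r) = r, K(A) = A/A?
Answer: 49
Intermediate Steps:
K(A) = 1
(K(6) + Z(-8))² = (1 - 8)² = (-7)² = 49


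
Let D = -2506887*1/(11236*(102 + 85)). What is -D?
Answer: 2506887/2101132 ≈ 1.1931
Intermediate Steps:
D = -2506887/2101132 (D = -2506887/(11236*187) = -2506887/2101132 ≈ -1.1931)
-D = -1*(-2506887/2101132) = 2506887/2101132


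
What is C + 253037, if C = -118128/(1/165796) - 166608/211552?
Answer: -258951506174335/13222 ≈ -1.9585e+10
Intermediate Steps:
C = -258954851829549/13222 (C = -118128/1/165796 - 166608*1/211552 = -118128*165796 - 10413/13222 = -19585149888 - 10413/13222 = -258954851829549/13222 ≈ -1.9585e+10)
C + 253037 = -258954851829549/13222 + 253037 = -258951506174335/13222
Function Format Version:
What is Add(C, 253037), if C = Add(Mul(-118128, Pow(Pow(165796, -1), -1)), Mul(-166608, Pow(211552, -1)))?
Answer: Rational(-258951506174335, 13222) ≈ -1.9585e+10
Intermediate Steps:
C = Rational(-258954851829549, 13222) (C = Add(Mul(-118128, Pow(Rational(1, 165796), -1)), Mul(-166608, Rational(1, 211552))) = Add(Mul(-118128, 165796), Rational(-10413, 13222)) = Add(-19585149888, Rational(-10413, 13222)) = Rational(-258954851829549, 13222) ≈ -1.9585e+10)
Add(C, 253037) = Add(Rational(-258954851829549, 13222), 253037) = Rational(-258951506174335, 13222)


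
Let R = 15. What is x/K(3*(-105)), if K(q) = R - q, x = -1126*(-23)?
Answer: 12949/165 ≈ 78.479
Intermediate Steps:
x = 25898
K(q) = 15 - q
x/K(3*(-105)) = 25898/(15 - 3*(-105)) = 25898/(15 - 1*(-315)) = 25898/(15 + 315) = 25898/330 = 25898*(1/330) = 12949/165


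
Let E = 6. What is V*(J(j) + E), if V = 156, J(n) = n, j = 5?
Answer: 1716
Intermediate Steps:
V*(J(j) + E) = 156*(5 + 6) = 156*11 = 1716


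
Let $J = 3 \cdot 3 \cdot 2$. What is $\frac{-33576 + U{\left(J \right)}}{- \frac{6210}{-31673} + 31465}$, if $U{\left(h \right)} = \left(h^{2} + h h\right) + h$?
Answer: $- \frac{208471686}{199319431} \approx -1.0459$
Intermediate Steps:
$J = 18$ ($J = 9 \cdot 2 = 18$)
$U{\left(h \right)} = h + 2 h^{2}$ ($U{\left(h \right)} = \left(h^{2} + h^{2}\right) + h = 2 h^{2} + h = h + 2 h^{2}$)
$\frac{-33576 + U{\left(J \right)}}{- \frac{6210}{-31673} + 31465} = \frac{-33576 + 18 \left(1 + 2 \cdot 18\right)}{- \frac{6210}{-31673} + 31465} = \frac{-33576 + 18 \left(1 + 36\right)}{\left(-6210\right) \left(- \frac{1}{31673}\right) + 31465} = \frac{-33576 + 18 \cdot 37}{\frac{6210}{31673} + 31465} = \frac{-33576 + 666}{\frac{996597155}{31673}} = \left(-32910\right) \frac{31673}{996597155} = - \frac{208471686}{199319431}$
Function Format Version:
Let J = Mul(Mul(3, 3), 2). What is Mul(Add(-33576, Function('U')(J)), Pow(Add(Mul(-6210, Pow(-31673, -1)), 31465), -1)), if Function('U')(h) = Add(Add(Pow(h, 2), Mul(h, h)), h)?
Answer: Rational(-208471686, 199319431) ≈ -1.0459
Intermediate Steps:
J = 18 (J = Mul(9, 2) = 18)
Function('U')(h) = Add(h, Mul(2, Pow(h, 2))) (Function('U')(h) = Add(Add(Pow(h, 2), Pow(h, 2)), h) = Add(Mul(2, Pow(h, 2)), h) = Add(h, Mul(2, Pow(h, 2))))
Mul(Add(-33576, Function('U')(J)), Pow(Add(Mul(-6210, Pow(-31673, -1)), 31465), -1)) = Mul(Add(-33576, Mul(18, Add(1, Mul(2, 18)))), Pow(Add(Mul(-6210, Pow(-31673, -1)), 31465), -1)) = Mul(Add(-33576, Mul(18, Add(1, 36))), Pow(Add(Mul(-6210, Rational(-1, 31673)), 31465), -1)) = Mul(Add(-33576, Mul(18, 37)), Pow(Add(Rational(6210, 31673), 31465), -1)) = Mul(Add(-33576, 666), Pow(Rational(996597155, 31673), -1)) = Mul(-32910, Rational(31673, 996597155)) = Rational(-208471686, 199319431)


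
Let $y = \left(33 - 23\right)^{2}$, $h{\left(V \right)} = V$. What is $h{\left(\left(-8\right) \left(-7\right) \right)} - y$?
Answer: $-44$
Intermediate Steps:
$y = 100$ ($y = 10^{2} = 100$)
$h{\left(\left(-8\right) \left(-7\right) \right)} - y = \left(-8\right) \left(-7\right) - 100 = 56 - 100 = -44$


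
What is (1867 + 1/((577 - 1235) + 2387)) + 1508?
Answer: 5835376/1729 ≈ 3375.0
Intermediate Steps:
(1867 + 1/((577 - 1235) + 2387)) + 1508 = (1867 + 1/(-658 + 2387)) + 1508 = (1867 + 1/1729) + 1508 = 3228044/1729 + 1508 = 5835376/1729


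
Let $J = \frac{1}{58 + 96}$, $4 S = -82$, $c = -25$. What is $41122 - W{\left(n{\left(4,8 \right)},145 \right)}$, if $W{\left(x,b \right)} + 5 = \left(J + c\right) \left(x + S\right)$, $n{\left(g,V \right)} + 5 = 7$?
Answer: $\frac{12524703}{308} \approx 40665.0$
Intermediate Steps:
$n{\left(g,V \right)} = 2$ ($n{\left(g,V \right)} = -5 + 7 = 2$)
$S = - \frac{41}{2}$ ($S = \frac{1}{4} \left(-82\right) = - \frac{41}{2} \approx -20.5$)
$J = \frac{1}{154} \approx 0.0064935$
$W{\left(x,b \right)} = \frac{156269}{308} - \frac{3849 x}{154}$ ($W{\left(x,b \right)} = -5 + \left(\frac{1}{154} - 25\right) \left(x - \frac{41}{2}\right) = -5 - \frac{3849 \left(- \frac{41}{2} + x\right)}{154} = -5 - \left(- \frac{157809}{308} + \frac{3849 x}{154}\right) = \frac{156269}{308} - \frac{3849 x}{154}$)
$41122 - W{\left(n{\left(4,8 \right)},145 \right)} = 41122 - \left(\frac{156269}{308} - \frac{3849}{77}\right) = 41122 - \frac{140873}{308} = \frac{12524703}{308}$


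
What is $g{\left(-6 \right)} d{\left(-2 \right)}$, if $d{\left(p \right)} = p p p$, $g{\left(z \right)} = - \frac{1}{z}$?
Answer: $- \frac{4}{3} \approx -1.3333$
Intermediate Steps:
$d{\left(p \right)} = p^{3}$ ($d{\left(p \right)} = p^{2} p = p^{3}$)
$g{\left(-6 \right)} d{\left(-2 \right)} = - \frac{1}{-6} \left(-2\right)^{3} = \left(-1\right) \left(- \frac{1}{6}\right) \left(-8\right) = \frac{1}{6} \left(-8\right) = - \frac{4}{3}$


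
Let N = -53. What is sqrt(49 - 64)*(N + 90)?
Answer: 37*I*sqrt(15) ≈ 143.3*I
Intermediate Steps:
sqrt(49 - 64)*(N + 90) = sqrt(49 - 64)*(-53 + 90) = sqrt(-15)*37 = (I*sqrt(15))*37 = 37*I*sqrt(15)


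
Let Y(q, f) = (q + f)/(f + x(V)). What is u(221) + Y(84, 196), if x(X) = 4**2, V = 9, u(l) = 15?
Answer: 865/53 ≈ 16.321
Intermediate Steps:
x(X) = 16
Y(q, f) = (f + q)/(16 + f) (Y(q, f) = (q + f)/(f + 16) = (f + q)/(16 + f))
u(221) + Y(84, 196) = 15 + (196 + 84)/(16 + 196) = 15 + 280/212 = 15 + (1/212)*280 = 15 + 70/53 = 865/53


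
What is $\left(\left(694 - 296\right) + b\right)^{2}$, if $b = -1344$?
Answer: $894916$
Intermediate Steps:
$\left(\left(694 - 296\right) + b\right)^{2} = \left(\left(694 - 296\right) - 1344\right)^{2} = \left(398 - 1344\right)^{2} = \left(-946\right)^{2} = 894916$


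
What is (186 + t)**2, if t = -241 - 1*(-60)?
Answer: 25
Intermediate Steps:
t = -181 (t = -241 + 60 = -181)
(186 + t)**2 = (186 - 181)**2 = 5**2 = 25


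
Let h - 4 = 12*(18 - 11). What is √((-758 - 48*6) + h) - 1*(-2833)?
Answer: 2833 + I*√958 ≈ 2833.0 + 30.952*I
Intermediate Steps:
h = 88 (h = 4 + 12*(18 - 11) = 4 + 12*7 = 4 + 84 = 88)
√((-758 - 48*6) + h) - 1*(-2833) = √((-758 - 48*6) + 88) - 1*(-2833) = √((-758 - 288) + 88) + 2833 = √(-1046 + 88) + 2833 = √(-958) + 2833 = I*√958 + 2833 = 2833 + I*√958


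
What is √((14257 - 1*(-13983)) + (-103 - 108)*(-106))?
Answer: √50606 ≈ 224.96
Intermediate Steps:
√((14257 - 1*(-13983)) + (-103 - 108)*(-106)) = √((14257 + 13983) - 211*(-106)) = √(28240 + 22366) = √50606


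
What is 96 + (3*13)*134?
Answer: 5322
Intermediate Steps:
96 + (3*13)*134 = 96 + 39*134 = 96 + 5226 = 5322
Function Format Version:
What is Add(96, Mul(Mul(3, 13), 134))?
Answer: 5322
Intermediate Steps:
Add(96, Mul(Mul(3, 13), 134)) = Add(96, Mul(39, 134)) = Add(96, 5226) = 5322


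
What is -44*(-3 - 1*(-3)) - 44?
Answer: -44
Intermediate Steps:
-44*(-3 - 1*(-3)) - 44 = -44*(-3 + 3) - 44 = -44*0 - 44 = 0 - 44 = -44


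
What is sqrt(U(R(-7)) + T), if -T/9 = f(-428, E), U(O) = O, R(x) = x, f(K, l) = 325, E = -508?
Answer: 2*I*sqrt(733) ≈ 54.148*I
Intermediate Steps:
T = -2925 (T = -9*325 = -2925)
sqrt(U(R(-7)) + T) = sqrt(-7 - 2925) = sqrt(-2932) = 2*I*sqrt(733)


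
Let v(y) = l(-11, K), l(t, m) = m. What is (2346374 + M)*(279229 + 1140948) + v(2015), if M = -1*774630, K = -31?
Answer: 2232154678657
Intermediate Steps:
M = -774630
v(y) = -31
(2346374 + M)*(279229 + 1140948) + v(2015) = (2346374 - 774630)*(279229 + 1140948) - 31 = 1571744*1420177 - 31 = 2232154678688 - 31 = 2232154678657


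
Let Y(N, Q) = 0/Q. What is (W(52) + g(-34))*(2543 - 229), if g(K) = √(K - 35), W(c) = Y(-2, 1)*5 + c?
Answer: 120328 + 2314*I*√69 ≈ 1.2033e+5 + 19222.0*I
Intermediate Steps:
Y(N, Q) = 0
W(c) = c (W(c) = 0*5 + c = 0 + c = c)
g(K) = √(-35 + K)
(W(52) + g(-34))*(2543 - 229) = (52 + √(-35 - 34))*(2543 - 229) = (52 + √(-69))*2314 = (52 + I*√69)*2314 = 120328 + 2314*I*√69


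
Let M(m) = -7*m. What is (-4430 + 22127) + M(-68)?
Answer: 18173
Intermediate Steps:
(-4430 + 22127) + M(-68) = (-4430 + 22127) - 7*(-68) = 17697 + 476 = 18173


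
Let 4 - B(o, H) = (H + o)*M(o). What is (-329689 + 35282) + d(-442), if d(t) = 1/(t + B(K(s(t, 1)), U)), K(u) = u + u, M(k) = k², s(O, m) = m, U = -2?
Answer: -128950267/438 ≈ -2.9441e+5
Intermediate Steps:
K(u) = 2*u
B(o, H) = 4 - o²*(H + o) (B(o, H) = 4 - (H + o)*o² = 4 - o²*(H + o))
d(t) = 1/(4 + t) (d(t) = 1/(t + (4 - (2*1)³ - 1*(-2)*(2*1)²)) = 1/(t + (4 - 1*2³ - 1*(-2)*2²)) = 1/(t + (4 - 1*8 - 1*(-2)*4)) = 1/(t + (4 - 8 + 8)) = 1/(t + 4) = 1/(4 + t))
(-329689 + 35282) + d(-442) = (-329689 + 35282) + 1/(4 - 442) = -294407 + 1/(-438) = -294407 - 1/438 = -128950267/438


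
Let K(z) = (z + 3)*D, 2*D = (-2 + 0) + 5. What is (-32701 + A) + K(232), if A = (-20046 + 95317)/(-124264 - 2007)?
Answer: -8169505429/252542 ≈ -32349.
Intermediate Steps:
D = 3/2 (D = ((-2 + 0) + 5)/2 = (-2 + 5)/2 = (1/2)*3 = 3/2 ≈ 1.5000)
K(z) = 9/2 + 3*z/2 (K(z) = (z + 3)*(3/2) = (3 + z)*(3/2) = 9/2 + 3*z/2)
A = -75271/126271 (A = 75271/(-126271) = 75271*(-1/126271) = -75271/126271 ≈ -0.59611)
(-32701 + A) + K(232) = (-32701 - 75271/126271) + (9/2 + (3/2)*232) = -4129263242/126271 + (9/2 + 348) = -4129263242/126271 + 705/2 = -8169505429/252542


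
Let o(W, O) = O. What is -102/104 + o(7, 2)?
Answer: 53/52 ≈ 1.0192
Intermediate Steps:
-102/104 + o(7, 2) = -102/104 + 2 = -102*1/104 + 2 = -51/52 + 2 = 53/52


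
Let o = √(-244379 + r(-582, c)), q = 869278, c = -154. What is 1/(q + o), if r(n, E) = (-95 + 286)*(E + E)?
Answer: 869278/755644544491 - I*√303207/755644544491 ≈ 1.1504e-6 - 7.2871e-10*I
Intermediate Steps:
r(n, E) = 382*E (r(n, E) = 191*(2*E) = 382*E)
o = I*√303207 (o = √(-244379 + 382*(-154)) = √(-244379 - 58828) = √(-303207) = I*√303207 ≈ 550.64*I)
1/(q + o) = 1/(869278 + I*√303207)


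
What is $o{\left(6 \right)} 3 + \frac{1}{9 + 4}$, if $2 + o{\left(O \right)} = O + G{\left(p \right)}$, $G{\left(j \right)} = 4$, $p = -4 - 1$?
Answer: $\frac{313}{13} \approx 24.077$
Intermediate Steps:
$p = -5$
$o{\left(O \right)} = 2 + O$ ($o{\left(O \right)} = -2 + \left(O + 4\right) = -2 + \left(4 + O\right) = 2 + O$)
$o{\left(6 \right)} 3 + \frac{1}{9 + 4} = \left(2 + 6\right) 3 + \frac{1}{9 + 4} = 8 \cdot 3 + \frac{1}{13} = 24 + \frac{1}{13} = \frac{313}{13}$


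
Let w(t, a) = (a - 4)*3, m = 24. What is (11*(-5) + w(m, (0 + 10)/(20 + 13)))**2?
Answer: 528529/121 ≈ 4368.0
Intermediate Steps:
w(t, a) = -12 + 3*a (w(t, a) = (-4 + a)*3 = -12 + 3*a)
(11*(-5) + w(m, (0 + 10)/(20 + 13)))**2 = (11*(-5) + (-12 + 3*((0 + 10)/(20 + 13))))**2 = (-55 + (-12 + 3*(10/33)))**2 = (-55 + (-12 + 10/11))**2 = (-55 - 122/11)**2 = (-727/11)**2 = 528529/121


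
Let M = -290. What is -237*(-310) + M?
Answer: 73180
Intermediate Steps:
-237*(-310) + M = -237*(-310) - 290 = 73470 - 290 = 73180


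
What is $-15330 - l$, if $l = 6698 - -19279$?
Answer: $-41307$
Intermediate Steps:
$l = 25977$ ($l = 6698 + 19279 = 25977$)
$-15330 - l = -15330 - 25977 = -41307$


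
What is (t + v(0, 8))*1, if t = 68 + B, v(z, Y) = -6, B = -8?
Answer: 54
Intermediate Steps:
t = 60 (t = 68 - 8 = 60)
(t + v(0, 8))*1 = (60 - 6)*1 = 54*1 = 54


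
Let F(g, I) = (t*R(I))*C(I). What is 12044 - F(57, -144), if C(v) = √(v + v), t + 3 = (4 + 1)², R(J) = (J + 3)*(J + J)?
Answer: 12044 - 10720512*I*√2 ≈ 12044.0 - 1.5161e+7*I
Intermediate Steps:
R(J) = 2*J*(3 + J) (R(J) = (3 + J)*(2*J) = 2*J*(3 + J))
t = 22 (t = -3 + (4 + 1)² = -3 + 5² = -3 + 25 = 22)
C(v) = √2*√v (C(v) = √(2*v) = √2*√v)
F(g, I) = 44*√2*I^(3/2)*(3 + I) (F(g, I) = (22*(2*I*(3 + I)))*(√2*√I) = (44*I*(3 + I))*(√2*√I) = 44*√2*I^(3/2)*(3 + I))
12044 - F(57, -144) = 12044 - 44*√2*(-144)^(3/2)*(3 - 144) = 12044 - 44*√2*(-1728*I)*(-141) = 12044 - 10720512*I*√2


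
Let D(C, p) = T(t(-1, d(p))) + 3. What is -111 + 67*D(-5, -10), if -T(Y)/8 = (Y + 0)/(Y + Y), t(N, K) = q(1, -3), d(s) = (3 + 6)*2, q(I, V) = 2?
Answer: -178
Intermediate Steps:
d(s) = 18 (d(s) = 9*2 = 18)
t(N, K) = 2
T(Y) = -4 (T(Y) = -8*(Y + 0)/(Y + Y) = -8*Y/(2*Y) = -8*Y*1/(2*Y) = -8*1/2 = -4)
D(C, p) = -1 (D(C, p) = -4 + 3 = -1)
-111 + 67*D(-5, -10) = -111 + 67*(-1) = -111 - 67 = -178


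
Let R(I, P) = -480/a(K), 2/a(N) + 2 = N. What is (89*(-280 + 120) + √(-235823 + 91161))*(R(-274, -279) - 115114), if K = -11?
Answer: 1594794560 - 111994*I*√144662 ≈ 1.5948e+9 - 4.2596e+7*I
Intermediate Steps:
a(N) = 2/(-2 + N)
R(I, P) = 3120 (R(I, P) = -480/(2/(-2 - 11)) = -480/(2/(-13)) = -480/(2*(-1/13)) = -480/(-2/13) = -480*(-13/2) = 3120)
(89*(-280 + 120) + √(-235823 + 91161))*(R(-274, -279) - 115114) = (89*(-280 + 120) + √(-235823 + 91161))*(3120 - 115114) = (89*(-160) + √(-144662))*(-111994) = (-14240 + I*√144662)*(-111994) = 1594794560 - 111994*I*√144662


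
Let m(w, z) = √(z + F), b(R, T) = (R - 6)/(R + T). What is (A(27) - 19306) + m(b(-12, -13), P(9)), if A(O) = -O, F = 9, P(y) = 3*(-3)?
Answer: -19333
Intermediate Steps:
P(y) = -9
b(R, T) = (-6 + R)/(R + T)
m(w, z) = √(9 + z) (m(w, z) = √(z + 9) = √(9 + z))
(A(27) - 19306) + m(b(-12, -13), P(9)) = (-1*27 - 19306) + √(9 - 9) = (-27 - 19306) + √0 = -19333 + 0 = -19333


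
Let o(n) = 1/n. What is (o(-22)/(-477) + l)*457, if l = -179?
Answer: -858440225/10494 ≈ -81803.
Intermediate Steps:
(o(-22)/(-477) + l)*457 = (1/(-22*(-477)) - 179)*457 = (-1/22*(-1/477) - 179)*457 = (1/10494 - 179)*457 = -1878425/10494*457 = -858440225/10494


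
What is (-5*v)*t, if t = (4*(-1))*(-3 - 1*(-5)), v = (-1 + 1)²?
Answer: 0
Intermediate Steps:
v = 0 (v = 0² = 0)
t = -8 (t = -4*(-3 + 5) = -4*2 = -8)
(-5*v)*t = -5*0*(-8) = 0*(-8) = 0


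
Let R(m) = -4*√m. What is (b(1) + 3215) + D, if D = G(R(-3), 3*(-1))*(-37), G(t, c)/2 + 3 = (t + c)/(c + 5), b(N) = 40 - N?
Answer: 3587 + 148*I*√3 ≈ 3587.0 + 256.34*I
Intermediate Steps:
G(t, c) = -6 + 2*(c + t)/(5 + c) (G(t, c) = -6 + 2*((t + c)/(c + 5)) = -6 + 2*((c + t)/(5 + c)) = -6 + 2*(c + t)/(5 + c))
D = 333 + 148*I*√3 (D = (2*(-15 - 4*I*√3 - 6*(-1))/(5 + 3*(-1)))*(-37) = (2*(-15 - 4*I*√3 - 2*(-3))/(5 - 3))*(-37) = (2*(-15 - 4*I*√3 + 6)/2)*(-37) = (2*(½)*(-9 - 4*I*√3))*(-37) = (-9 - 4*I*√3)*(-37) = 333 + 148*I*√3 ≈ 333.0 + 256.34*I)
(b(1) + 3215) + D = ((40 - 1*1) + 3215) + (333 + 148*I*√3) = ((40 - 1) + 3215) + (333 + 148*I*√3) = (39 + 3215) + (333 + 148*I*√3) = 3254 + (333 + 148*I*√3) = 3587 + 148*I*√3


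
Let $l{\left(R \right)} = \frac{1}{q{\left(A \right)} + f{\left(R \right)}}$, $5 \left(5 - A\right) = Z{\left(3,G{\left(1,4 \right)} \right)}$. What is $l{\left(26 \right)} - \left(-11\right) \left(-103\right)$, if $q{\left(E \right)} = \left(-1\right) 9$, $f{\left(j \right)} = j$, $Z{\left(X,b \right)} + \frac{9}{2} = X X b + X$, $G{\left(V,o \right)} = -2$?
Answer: $- \frac{19260}{17} \approx -1132.9$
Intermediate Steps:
$Z{\left(X,b \right)} = - \frac{9}{2} + X + b X^{2}$ ($Z{\left(X,b \right)} = - \frac{9}{2} + \left(X X b + X\right) = - \frac{9}{2} + \left(X^{2} b + X\right) = - \frac{9}{2} + \left(b X^{2} + X\right) = - \frac{9}{2} + \left(X + b X^{2}\right) = - \frac{9}{2} + X + b X^{2}$)
$A = \frac{89}{10}$ ($A = 5 - \frac{- \frac{9}{2} + 3 - 2 \cdot 3^{2}}{5} = 5 - \frac{- \frac{9}{2} + 3 - 18}{5} = 5 - - \frac{39}{10} = 5 + \frac{39}{10} = \frac{89}{10} \approx 8.9$)
$q{\left(E \right)} = -9$
$l{\left(R \right)} = \frac{1}{-9 + R}$
$l{\left(26 \right)} - \left(-11\right) \left(-103\right) = \frac{1}{-9 + 26} - \left(-11\right) \left(-103\right) = \frac{1}{17} - 1133 = - \frac{19260}{17}$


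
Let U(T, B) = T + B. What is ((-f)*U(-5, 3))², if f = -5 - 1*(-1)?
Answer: 64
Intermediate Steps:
f = -4 (f = -5 + 1 = -4)
U(T, B) = B + T
((-f)*U(-5, 3))² = ((-1*(-4))*(3 - 5))² = (4*(-2))² = (-8)² = 64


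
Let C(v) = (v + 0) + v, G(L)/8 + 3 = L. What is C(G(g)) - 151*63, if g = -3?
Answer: -9609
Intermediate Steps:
G(L) = -24 + 8*L
C(v) = 2*v (C(v) = v + v = 2*v)
C(G(g)) - 151*63 = 2*(-24 + 8*(-3)) - 151*63 = 2*(-24 - 24) - 9513 = 2*(-48) - 9513 = -96 - 9513 = -9609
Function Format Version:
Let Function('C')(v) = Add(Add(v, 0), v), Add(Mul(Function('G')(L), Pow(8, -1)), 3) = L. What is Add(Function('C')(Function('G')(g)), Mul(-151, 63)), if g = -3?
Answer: -9609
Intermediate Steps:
Function('G')(L) = Add(-24, Mul(8, L))
Function('C')(v) = Mul(2, v) (Function('C')(v) = Add(v, v) = Mul(2, v))
Add(Function('C')(Function('G')(g)), Mul(-151, 63)) = Add(Mul(2, Add(-24, Mul(8, -3))), Mul(-151, 63)) = Add(Mul(2, Add(-24, -24)), -9513) = Add(Mul(2, -48), -9513) = Add(-96, -9513) = -9609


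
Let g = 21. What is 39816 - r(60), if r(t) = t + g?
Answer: 39735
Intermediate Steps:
r(t) = 21 + t (r(t) = t + 21 = 21 + t)
39816 - r(60) = 39816 - (21 + 60) = 39816 - 1*81 = 39816 - 81 = 39735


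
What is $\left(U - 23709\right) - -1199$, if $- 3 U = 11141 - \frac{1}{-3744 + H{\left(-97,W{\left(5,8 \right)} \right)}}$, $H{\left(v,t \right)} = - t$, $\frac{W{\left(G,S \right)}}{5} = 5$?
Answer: $- \frac{98837000}{3769} \approx -26224.0$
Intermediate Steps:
$W{\left(G,S \right)} = 25$ ($W{\left(G,S \right)} = 5 \cdot 5 = 25$)
$U = - \frac{13996810}{3769}$ ($U = - \frac{11141 - \frac{1}{-3744 - 25}}{3} = - \frac{11141 - \frac{1}{-3769}}{3} = - \frac{11141 - - \frac{1}{3769}}{3} = - \frac{11141 + \frac{1}{3769}}{3} = \left(- \frac{1}{3}\right) \frac{41990430}{3769} = - \frac{13996810}{3769} \approx -3713.7$)
$\left(U - 23709\right) - -1199 = \left(- \frac{13996810}{3769} - 23709\right) - -1199 = - \frac{103356031}{3769} + 1199 = - \frac{98837000}{3769}$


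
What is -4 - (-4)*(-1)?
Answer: -8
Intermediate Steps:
-4 - (-4)*(-1) = -4 - 2*2 = -4 - 4 = -8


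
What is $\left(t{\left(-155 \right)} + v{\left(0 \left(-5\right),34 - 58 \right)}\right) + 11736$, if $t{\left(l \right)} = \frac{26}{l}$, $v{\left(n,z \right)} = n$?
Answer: $\frac{1819054}{155} \approx 11736.0$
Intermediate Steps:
$\left(t{\left(-155 \right)} + v{\left(0 \left(-5\right),34 - 58 \right)}\right) + 11736 = \left(\frac{26}{-155} + 0 \left(-5\right)\right) + 11736 = \left(26 \left(- \frac{1}{155}\right) + 0\right) + 11736 = \left(- \frac{26}{155} + 0\right) + 11736 = - \frac{26}{155} + 11736 = \frac{1819054}{155}$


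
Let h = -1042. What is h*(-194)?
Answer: 202148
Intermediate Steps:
h*(-194) = -1042*(-194) = 202148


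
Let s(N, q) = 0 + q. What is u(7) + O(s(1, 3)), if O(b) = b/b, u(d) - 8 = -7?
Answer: 2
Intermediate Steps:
s(N, q) = q
u(d) = 1 (u(d) = 8 - 7 = 1)
O(b) = 1
u(7) + O(s(1, 3)) = 1 + 1 = 2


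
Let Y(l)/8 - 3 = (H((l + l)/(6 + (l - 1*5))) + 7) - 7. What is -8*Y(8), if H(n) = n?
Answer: -2752/9 ≈ -305.78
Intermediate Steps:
Y(l) = 24 + 16*l/(1 + l) (Y(l) = 24 + 8*(((l + l)/(6 + (l - 1*5)) + 7) - 7) = 24 + 8*(((2*l)/(6 + (l - 5)) + 7) - 7) = 24 + 8*(((2*l)/(6 + (-5 + l)) + 7) - 7) = 24 + 8*(((2*l)/(1 + l) + 7) - 7) = 24 + 8*((2*l/(1 + l) + 7) - 7) = 24 + 8*((7 + 2*l/(1 + l)) - 7) = 24 + 8*(2*l/(1 + l)) = 24 + 16*l/(1 + l))
-8*Y(8) = -64*(3 + 5*8)/(1 + 8) = -64*(3 + 40)/9 = -64*43/9 = -8*344/9 = -2752/9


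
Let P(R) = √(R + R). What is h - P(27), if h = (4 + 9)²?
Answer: 169 - 3*√6 ≈ 161.65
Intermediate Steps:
P(R) = √2*√R (P(R) = √(2*R) = √2*√R)
h = 169 (h = 13² = 169)
h - P(27) = 169 - √2*√27 = 169 - √2*3*√3 = 169 - 3*√6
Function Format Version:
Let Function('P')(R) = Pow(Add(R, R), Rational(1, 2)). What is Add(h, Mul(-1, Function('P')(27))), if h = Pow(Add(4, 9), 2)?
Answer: Add(169, Mul(-3, Pow(6, Rational(1, 2)))) ≈ 161.65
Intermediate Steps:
Function('P')(R) = Mul(Pow(2, Rational(1, 2)), Pow(R, Rational(1, 2))) (Function('P')(R) = Pow(Mul(2, R), Rational(1, 2)) = Mul(Pow(2, Rational(1, 2)), Pow(R, Rational(1, 2))))
h = 169 (h = Pow(13, 2) = 169)
Add(h, Mul(-1, Function('P')(27))) = Add(169, Mul(-1, Mul(Pow(2, Rational(1, 2)), Pow(27, Rational(1, 2))))) = Add(169, Mul(-1, Mul(Pow(2, Rational(1, 2)), Mul(3, Pow(3, Rational(1, 2)))))) = Add(169, Mul(-1, Mul(3, Pow(6, Rational(1, 2))))) = Add(169, Mul(-3, Pow(6, Rational(1, 2))))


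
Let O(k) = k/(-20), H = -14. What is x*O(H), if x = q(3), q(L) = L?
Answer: 21/10 ≈ 2.1000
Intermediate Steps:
O(k) = -k/20 (O(k) = k*(-1/20) = -k/20)
x = 3
x*O(H) = 3*(-1/20*(-14)) = 3*(7/10) = 21/10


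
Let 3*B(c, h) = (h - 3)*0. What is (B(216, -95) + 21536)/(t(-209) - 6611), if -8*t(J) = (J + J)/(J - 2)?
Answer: -18176384/5579893 ≈ -3.2575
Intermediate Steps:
B(c, h) = 0 (B(c, h) = ((h - 3)*0)/3 = ((-3 + h)*0)/3 = (1/3)*0 = 0)
t(J) = -J/(4*(-2 + J)) (t(J) = -(J + J)/(8*(J - 2)) = -2*J/(8*(-2 + J)) = -J/(4*(-2 + J)))
(B(216, -95) + 21536)/(t(-209) - 6611) = (0 + 21536)/(-1*(-209)/(-8 + 4*(-209)) - 6611) = 21536/(-1*(-209)/(-8 - 836) - 6611) = 21536/(-1*(-209)/(-844) - 6611) = 21536/(-1*(-209)*(-1/844) - 6611) = 21536/(-209/844 - 6611) = 21536/(-5579893/844) = 21536*(-844/5579893) = -18176384/5579893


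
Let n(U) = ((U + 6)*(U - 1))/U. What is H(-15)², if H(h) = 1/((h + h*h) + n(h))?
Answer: 25/1004004 ≈ 2.4900e-5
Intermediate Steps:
n(U) = (-1 + U)*(6 + U)/U (n(U) = ((6 + U)*(-1 + U))/U = ((-1 + U)*(6 + U))/U = (-1 + U)*(6 + U)/U)
H(h) = 1/(5 + h² - 6/h + 2*h) (H(h) = 1/((h + h*h) + (5 + h - 6/h)) = 1/((h + h²) + (5 + h - 6/h)) = 1/(5 + h² - 6/h + 2*h))
H(-15)² = (-15/(-6 - 15*(5 - 15) + (-15)²*(1 - 15)))² = (-15/(-6 - 15*(-10) + 225*(-14)))² = (-15/(-6 + 150 - 3150))² = (-15/(-3006))² = (-15*(-1/3006))² = (5/1002)² = 25/1004004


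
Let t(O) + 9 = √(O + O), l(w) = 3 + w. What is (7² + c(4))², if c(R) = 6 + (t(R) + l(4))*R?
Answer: 2337 + 752*√2 ≈ 3400.5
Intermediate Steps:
t(O) = -9 + √2*√O (t(O) = -9 + √(O + O) = -9 + √(2*O) = -9 + √2*√O)
c(R) = 6 + R*(-2 + √2*√R) (c(R) = 6 + ((-9 + √2*√R) + (3 + 4))*R = 6 + ((-9 + √2*√R) + 7)*R = 6 + (-2 + √2*√R)*R = 6 + R*(-2 + √2*√R))
(7² + c(4))² = (7² + (6 - 2*4 + √2*4^(3/2)))² = (49 + (6 - 8 + √2*8))² = (49 + (6 - 8 + 8*√2))² = (49 + (-2 + 8*√2))² = (47 + 8*√2)²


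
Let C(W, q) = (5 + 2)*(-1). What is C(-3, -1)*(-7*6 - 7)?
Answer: 343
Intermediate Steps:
C(W, q) = -7 (C(W, q) = 7*(-1) = -7)
C(-3, -1)*(-7*6 - 7) = -7*(-7*6 - 7) = -7*(-42 - 7) = -7*(-49) = 343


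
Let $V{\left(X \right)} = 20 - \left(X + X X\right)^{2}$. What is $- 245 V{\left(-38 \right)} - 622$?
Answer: $484319298$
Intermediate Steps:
$V{\left(X \right)} = 20 - \left(X + X^{2}\right)^{2}$
$- 245 V{\left(-38 \right)} - 622 = - 245 \left(20 - \left(-38\right)^{2} \left(1 - 38\right)^{2}\right) - 622 = - 245 \left(20 - 1444 \left(-37\right)^{2}\right) - 622 = - 245 \left(20 - 1444 \cdot 1369\right) - 622 = - 245 \left(20 - 1976836\right) - 622 = \left(-245\right) \left(-1976816\right) - 622 = 484319920 - 622 = 484319298$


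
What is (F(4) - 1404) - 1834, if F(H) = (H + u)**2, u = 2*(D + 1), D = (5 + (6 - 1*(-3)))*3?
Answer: 4862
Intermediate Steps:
D = 42 (D = (5 + (6 + 3))*3 = (5 + 9)*3 = 14*3 = 42)
u = 86 (u = 2*(42 + 1) = 2*43 = 86)
F(H) = (86 + H)**2 (F(H) = (H + 86)**2 = (86 + H)**2)
(F(4) - 1404) - 1834 = ((86 + 4)**2 - 1404) - 1834 = (90**2 - 1404) - 1834 = (8100 - 1404) - 1834 = 6696 - 1834 = 4862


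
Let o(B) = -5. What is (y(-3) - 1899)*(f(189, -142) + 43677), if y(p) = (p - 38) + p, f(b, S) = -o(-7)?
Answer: -84874126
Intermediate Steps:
f(b, S) = 5 (f(b, S) = -1*(-5) = 5)
y(p) = -38 + 2*p (y(p) = (-38 + p) + p = -38 + 2*p)
(y(-3) - 1899)*(f(189, -142) + 43677) = ((-38 + 2*(-3)) - 1899)*(5 + 43677) = ((-38 - 6) - 1899)*43682 = (-44 - 1899)*43682 = -1943*43682 = -84874126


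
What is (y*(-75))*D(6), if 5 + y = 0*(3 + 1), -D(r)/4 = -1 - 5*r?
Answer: 46500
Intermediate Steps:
D(r) = 4 + 20*r (D(r) = -4*(-1 - 5*r) = 4 + 20*r)
y = -5 (y = -5 + 0*(3 + 1) = -5 + 0*4 = -5 + 0 = -5)
(y*(-75))*D(6) = (-5*(-75))*(4 + 20*6) = 375*(4 + 120) = 375*124 = 46500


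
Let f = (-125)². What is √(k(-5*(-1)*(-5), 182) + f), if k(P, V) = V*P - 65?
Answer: √11010 ≈ 104.93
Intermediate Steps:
k(P, V) = -65 + P*V (k(P, V) = P*V - 65 = -65 + P*V)
f = 15625
√(k(-5*(-1)*(-5), 182) + f) = √((-65 + (-5*(-1)*(-5))*182) + 15625) = √((-65 + (5*(-5))*182) + 15625) = √((-65 - 25*182) + 15625) = √((-65 - 4550) + 15625) = √(-4615 + 15625) = √11010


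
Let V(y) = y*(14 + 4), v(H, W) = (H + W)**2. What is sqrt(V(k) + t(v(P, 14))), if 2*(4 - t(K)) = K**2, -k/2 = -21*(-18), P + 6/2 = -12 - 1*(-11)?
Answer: 2*I*sqrt(4651) ≈ 136.4*I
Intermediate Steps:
P = -4 (P = -3 + (-12 - 1*(-11)) = -3 + (-12 + 11) = -3 - 1 = -4)
k = -756 (k = -(-42)*(-18) = -2*378 = -756)
V(y) = 18*y (V(y) = y*18 = 18*y)
t(K) = 4 - K**2/2
sqrt(V(k) + t(v(P, 14))) = sqrt(18*(-756) + (4 - (-4 + 14)**4/2)) = sqrt(-13608 + (4 - (10**2)**2/2)) = sqrt(-13608 + (4 - 1/2*100**2)) = sqrt(-13608 + (4 - 1/2*10000)) = sqrt(-13608 + (4 - 5000)) = sqrt(-13608 - 4996) = sqrt(-18604) = 2*I*sqrt(4651)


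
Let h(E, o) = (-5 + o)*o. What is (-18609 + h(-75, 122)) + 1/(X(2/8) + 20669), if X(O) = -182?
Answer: -88811144/20487 ≈ -4335.0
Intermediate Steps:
h(E, o) = o*(-5 + o)
(-18609 + h(-75, 122)) + 1/(X(2/8) + 20669) = (-18609 + 122*(-5 + 122)) + 1/(-182 + 20669) = (-18609 + 122*117) + 1/20487 = (-18609 + 14274) + 1/20487 = -4335 + 1/20487 = -88811144/20487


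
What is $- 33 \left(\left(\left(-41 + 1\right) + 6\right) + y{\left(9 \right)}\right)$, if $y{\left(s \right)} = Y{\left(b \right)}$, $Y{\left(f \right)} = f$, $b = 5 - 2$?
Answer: $1023$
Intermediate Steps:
$b = 3$ ($b = 5 - 2 = 3$)
$y{\left(s \right)} = 3$
$- 33 \left(\left(\left(-41 + 1\right) + 6\right) + y{\left(9 \right)}\right) = - 33 \left(\left(\left(-41 + 1\right) + 6\right) + 3\right) = - 33 \left(\left(-40 + 6\right) + 3\right) = - 33 \left(-34 + 3\right) = \left(-33\right) \left(-31\right) = 1023$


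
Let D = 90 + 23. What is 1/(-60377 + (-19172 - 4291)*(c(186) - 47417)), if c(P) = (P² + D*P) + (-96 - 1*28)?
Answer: -1/189477176 ≈ -5.2777e-9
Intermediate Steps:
D = 113
c(P) = -124 + P² + 113*P (c(P) = (P² + 113*P) + (-96 - 1*28) = (P² + 113*P) + (-96 - 28) = (P² + 113*P) - 124 = -124 + P² + 113*P)
1/(-60377 + (-19172 - 4291)*(c(186) - 47417)) = 1/(-60377 + (-19172 - 4291)*((-124 + 186² + 113*186) - 47417)) = 1/(-60377 - 23463*((-124 + 34596 + 21018) - 47417)) = 1/(-60377 - 23463*(55490 - 47417)) = 1/(-60377 - 23463*8073) = 1/(-60377 - 189416799) = 1/(-189477176) = -1/189477176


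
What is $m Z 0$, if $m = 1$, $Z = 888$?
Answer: $0$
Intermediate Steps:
$m Z 0 = 1 \cdot 888 \cdot 0 = 888 \cdot 0 = 0$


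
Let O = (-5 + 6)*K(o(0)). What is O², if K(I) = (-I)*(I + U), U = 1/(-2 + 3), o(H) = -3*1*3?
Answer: 5184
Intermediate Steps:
o(H) = -9 (o(H) = -3*3 = -9)
U = 1 (U = 1/1 = 1)
K(I) = -I*(1 + I) (K(I) = (-I)*(I + 1) = (-I)*(1 + I) = -I*(1 + I))
O = -72 (O = (-5 + 6)*(-1*(-9)*(1 - 9)) = 1*(-1*(-9)*(-8)) = 1*(-72) = -72)
O² = (-72)² = 5184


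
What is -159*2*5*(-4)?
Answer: 6360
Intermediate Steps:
-159*2*5*(-4) = -1590*(-4) = -159*(-40) = 6360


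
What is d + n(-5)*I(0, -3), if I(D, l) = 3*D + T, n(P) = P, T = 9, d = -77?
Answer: -122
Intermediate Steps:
I(D, l) = 9 + 3*D (I(D, l) = 3*D + 9 = 9 + 3*D)
d + n(-5)*I(0, -3) = -77 - 5*(9 + 3*0) = -77 - 5*(9 + 0) = -77 - 5*9 = -77 - 45 = -122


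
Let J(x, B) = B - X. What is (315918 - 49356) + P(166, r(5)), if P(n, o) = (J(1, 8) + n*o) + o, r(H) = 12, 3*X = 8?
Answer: 805714/3 ≈ 2.6857e+5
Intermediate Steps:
X = 8/3 (X = (1/3)*8 = 8/3 ≈ 2.6667)
J(x, B) = -8/3 + B (J(x, B) = B - 1*8/3 = B - 8/3 = -8/3 + B)
P(n, o) = 16/3 + o + n*o (P(n, o) = ((-8/3 + 8) + n*o) + o = (16/3 + n*o) + o = 16/3 + o + n*o)
(315918 - 49356) + P(166, r(5)) = (315918 - 49356) + (16/3 + 12 + 166*12) = 266562 + (16/3 + 12 + 1992) = 266562 + 6028/3 = 805714/3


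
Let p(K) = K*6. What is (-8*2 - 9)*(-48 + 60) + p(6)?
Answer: -264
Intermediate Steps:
p(K) = 6*K
(-8*2 - 9)*(-48 + 60) + p(6) = (-8*2 - 9)*(-48 + 60) + 6*6 = (-16 - 9)*12 + 36 = -25*12 + 36 = -300 + 36 = -264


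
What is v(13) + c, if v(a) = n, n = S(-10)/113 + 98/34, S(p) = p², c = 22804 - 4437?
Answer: 35290244/1921 ≈ 18371.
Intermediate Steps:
c = 18367
n = 7237/1921 (n = (-10)²/113 + 98/34 = 100*(1/113) + 98*(1/34) = 100/113 + 49/17 = 7237/1921 ≈ 3.7673)
v(a) = 7237/1921
v(13) + c = 7237/1921 + 18367 = 35290244/1921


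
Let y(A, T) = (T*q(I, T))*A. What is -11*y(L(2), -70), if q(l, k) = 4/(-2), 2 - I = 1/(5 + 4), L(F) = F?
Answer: -3080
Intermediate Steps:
I = 17/9 (I = 2 - 1/(5 + 4) = 2 - 1/9 = 2 - 1*⅑ = 2 - ⅑ = 17/9 ≈ 1.8889)
q(l, k) = -2 (q(l, k) = 4*(-½) = -2)
y(A, T) = -2*A*T (y(A, T) = (T*(-2))*A = (-2*T)*A = -2*A*T)
-11*y(L(2), -70) = -(-22)*2*(-70) = -11*280 = -3080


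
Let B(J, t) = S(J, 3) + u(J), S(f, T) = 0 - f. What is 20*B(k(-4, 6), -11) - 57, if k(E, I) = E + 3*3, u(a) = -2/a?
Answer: -165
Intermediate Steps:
S(f, T) = -f
k(E, I) = 9 + E (k(E, I) = E + 9 = 9 + E)
B(J, t) = -J - 2/J
20*B(k(-4, 6), -11) - 57 = 20*(-(9 - 4) - 2/(9 - 4)) - 57 = 20*(-1*5 - 2/5) - 57 = 20*(-5 - 2*⅕) - 57 = 20*(-5 - ⅖) - 57 = 20*(-27/5) - 57 = -108 - 57 = -165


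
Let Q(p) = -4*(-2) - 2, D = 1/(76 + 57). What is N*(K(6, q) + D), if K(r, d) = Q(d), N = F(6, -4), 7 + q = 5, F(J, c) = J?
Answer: 4794/133 ≈ 36.045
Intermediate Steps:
D = 1/133 ≈ 0.0075188
Q(p) = 6 (Q(p) = 8 - 2 = 6)
q = -2 (q = -7 + 5 = -2)
N = 6
K(r, d) = 6
N*(K(6, q) + D) = 6*(6 + 1/133) = 6*(799/133) = 4794/133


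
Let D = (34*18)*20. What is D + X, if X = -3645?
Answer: 8595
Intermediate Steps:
D = 12240 (D = 612*20 = 12240)
D + X = 12240 - 3645 = 8595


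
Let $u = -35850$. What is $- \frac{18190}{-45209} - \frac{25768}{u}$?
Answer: $\frac{908528506}{810371325} \approx 1.1211$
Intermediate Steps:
$- \frac{18190}{-45209} - \frac{25768}{u} = - \frac{18190}{-45209} - \frac{25768}{-35850} = \left(-18190\right) \left(- \frac{1}{45209}\right) - - \frac{12884}{17925} = \frac{18190}{45209} + \frac{12884}{17925} = \frac{908528506}{810371325}$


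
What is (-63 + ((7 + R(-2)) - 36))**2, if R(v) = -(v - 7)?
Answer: 6889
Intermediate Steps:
R(v) = 7 - v (R(v) = -(-7 + v) = 7 - v)
(-63 + ((7 + R(-2)) - 36))**2 = (-63 + ((7 + (7 - 1*(-2))) - 36))**2 = (-63 + ((7 + (7 + 2)) - 36))**2 = (-63 + ((7 + 9) - 36))**2 = (-63 + (16 - 36))**2 = (-63 - 20)**2 = (-83)**2 = 6889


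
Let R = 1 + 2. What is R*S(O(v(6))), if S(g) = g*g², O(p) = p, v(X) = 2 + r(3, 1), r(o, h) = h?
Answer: 81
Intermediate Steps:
v(X) = 3 (v(X) = 2 + 1 = 3)
R = 3
S(g) = g³
R*S(O(v(6))) = 3*3³ = 3*27 = 81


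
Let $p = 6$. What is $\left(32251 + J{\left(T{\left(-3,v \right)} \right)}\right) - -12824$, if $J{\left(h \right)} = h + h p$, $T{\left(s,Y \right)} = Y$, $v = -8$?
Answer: $45019$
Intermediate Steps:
$J{\left(h \right)} = 7 h$ ($J{\left(h \right)} = h + h 6 = h + 6 h = 7 h$)
$\left(32251 + J{\left(T{\left(-3,v \right)} \right)}\right) - -12824 = \left(32251 + 7 \left(-8\right)\right) - -12824 = \left(32251 - 56\right) + 12824 = 32195 + 12824 = 45019$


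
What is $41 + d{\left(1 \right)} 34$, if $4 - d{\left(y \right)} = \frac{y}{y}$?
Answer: $143$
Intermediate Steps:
$d{\left(y \right)} = 3$ ($d{\left(y \right)} = 4 - \frac{y}{y} = 4 - 1 = 3$)
$41 + d{\left(1 \right)} 34 = 41 + 3 \cdot 34 = 41 + 102 = 143$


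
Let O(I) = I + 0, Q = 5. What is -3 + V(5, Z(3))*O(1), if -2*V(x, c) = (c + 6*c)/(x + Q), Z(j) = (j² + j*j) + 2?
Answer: -10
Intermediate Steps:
Z(j) = 2 + 2*j² (Z(j) = (j² + j²) + 2 = 2*j² + 2 = 2 + 2*j²)
V(x, c) = -7*c/(2*(5 + x)) (V(x, c) = -(c + 6*c)/(2*(x + 5)) = -7*c/(2*(5 + x)))
O(I) = I
-3 + V(5, Z(3))*O(1) = -3 - 7*(2 + 2*3²)/(10 + 2*5)*1 = -3 - 7*(2 + 2*9)/(10 + 10)*1 = -3 - 7*(2 + 18)/20*1 = -3 - 7*20*1/20*1 = -3 - 7*1 = -3 - 7 = -10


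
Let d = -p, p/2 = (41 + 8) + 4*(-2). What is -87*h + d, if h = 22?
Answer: -1996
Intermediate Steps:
p = 82 (p = 2*((41 + 8) + 4*(-2)) = 2*(49 - 8) = 2*41 = 82)
d = -82 (d = -1*82 = -82)
-87*h + d = -87*22 - 82 = -1914 - 82 = -1996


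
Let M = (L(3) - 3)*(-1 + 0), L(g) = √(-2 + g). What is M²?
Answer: 4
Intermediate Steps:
M = 2 (M = (√(-2 + 3) - 3)*(-1 + 0) = (√1 - 3)*(-1) = (1 - 3)*(-1) = -2*(-1) = 2)
M² = 2² = 4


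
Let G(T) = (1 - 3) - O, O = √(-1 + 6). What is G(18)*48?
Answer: -96 - 48*√5 ≈ -203.33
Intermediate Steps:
O = √5 ≈ 2.2361
G(T) = -2 - √5 (G(T) = (1 - 3) - √5 = -2 - √5)
G(18)*48 = (-2 - √5)*48 = -96 - 48*√5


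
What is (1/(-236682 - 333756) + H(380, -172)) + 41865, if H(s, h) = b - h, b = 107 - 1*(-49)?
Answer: 24068490533/570438 ≈ 42193.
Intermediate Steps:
b = 156 (b = 107 + 49 = 156)
H(s, h) = 156 - h
(1/(-236682 - 333756) + H(380, -172)) + 41865 = (1/(-236682 - 333756) + (156 - 1*(-172))) + 41865 = (1/(-570438) + (156 + 172)) + 41865 = (-1/570438 + 328) + 41865 = 187103663/570438 + 41865 = 24068490533/570438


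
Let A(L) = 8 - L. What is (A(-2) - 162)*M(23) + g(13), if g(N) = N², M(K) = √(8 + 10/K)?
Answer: 169 - 152*√4462/23 ≈ -272.45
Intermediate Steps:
(A(-2) - 162)*M(23) + g(13) = ((8 - 1*(-2)) - 162)*√(8 + 10/23) + 13² = ((8 + 2) - 162)*√(8 + 10*(1/23)) + 169 = (10 - 162)*√(8 + 10/23) + 169 = -152*√4462/23 + 169 = 169 - 152*√4462/23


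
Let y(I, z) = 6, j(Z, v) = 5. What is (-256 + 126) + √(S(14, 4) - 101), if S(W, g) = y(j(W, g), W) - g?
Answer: -130 + 3*I*√11 ≈ -130.0 + 9.9499*I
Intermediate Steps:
S(W, g) = 6 - g
(-256 + 126) + √(S(14, 4) - 101) = (-256 + 126) + √((6 - 1*4) - 101) = -130 + √((6 - 4) - 101) = -130 + √(2 - 101) = -130 + √(-99) = -130 + 3*I*√11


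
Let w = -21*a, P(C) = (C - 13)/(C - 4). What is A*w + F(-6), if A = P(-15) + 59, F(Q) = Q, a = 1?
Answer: -24243/19 ≈ -1275.9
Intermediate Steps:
P(C) = (-13 + C)/(-4 + C)
A = 1149/19 (A = (-13 - 15)/(-4 - 15) + 59 = -28/(-19) + 59 = -1/19*(-28) + 59 = 28/19 + 59 = 1149/19 ≈ 60.474)
w = -21 (w = -21*1 = -21)
A*w + F(-6) = (1149/19)*(-21) - 6 = -24129/19 - 6 = -24243/19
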